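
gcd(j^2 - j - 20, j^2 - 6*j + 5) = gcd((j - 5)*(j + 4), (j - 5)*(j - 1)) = j - 5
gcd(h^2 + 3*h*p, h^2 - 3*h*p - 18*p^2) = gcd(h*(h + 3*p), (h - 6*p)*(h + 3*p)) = h + 3*p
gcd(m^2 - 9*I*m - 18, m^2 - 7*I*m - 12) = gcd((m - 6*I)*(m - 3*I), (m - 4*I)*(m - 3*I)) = m - 3*I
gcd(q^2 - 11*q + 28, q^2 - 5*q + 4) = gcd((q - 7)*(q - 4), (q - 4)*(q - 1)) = q - 4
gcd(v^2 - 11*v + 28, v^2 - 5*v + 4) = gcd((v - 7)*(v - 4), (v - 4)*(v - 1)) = v - 4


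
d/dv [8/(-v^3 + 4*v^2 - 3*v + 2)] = 8*(3*v^2 - 8*v + 3)/(v^3 - 4*v^2 + 3*v - 2)^2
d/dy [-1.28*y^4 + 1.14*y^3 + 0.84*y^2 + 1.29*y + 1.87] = -5.12*y^3 + 3.42*y^2 + 1.68*y + 1.29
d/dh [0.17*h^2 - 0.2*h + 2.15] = 0.34*h - 0.2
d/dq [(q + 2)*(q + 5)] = 2*q + 7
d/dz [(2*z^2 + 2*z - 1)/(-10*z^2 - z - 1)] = 3*(6*z^2 - 8*z - 1)/(100*z^4 + 20*z^3 + 21*z^2 + 2*z + 1)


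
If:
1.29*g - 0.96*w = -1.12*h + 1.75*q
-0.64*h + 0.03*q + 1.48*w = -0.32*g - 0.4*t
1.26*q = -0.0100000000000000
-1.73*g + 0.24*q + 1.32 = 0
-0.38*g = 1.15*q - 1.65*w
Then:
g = 0.76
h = -0.74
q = -0.01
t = -2.43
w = 0.17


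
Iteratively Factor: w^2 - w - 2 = (w + 1)*(w - 2)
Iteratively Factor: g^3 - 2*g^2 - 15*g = (g + 3)*(g^2 - 5*g) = (g - 5)*(g + 3)*(g)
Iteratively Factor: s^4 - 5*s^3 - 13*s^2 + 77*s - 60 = (s + 4)*(s^3 - 9*s^2 + 23*s - 15) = (s - 5)*(s + 4)*(s^2 - 4*s + 3) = (s - 5)*(s - 3)*(s + 4)*(s - 1)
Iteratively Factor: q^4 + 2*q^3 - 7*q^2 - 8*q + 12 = (q + 2)*(q^3 - 7*q + 6) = (q - 2)*(q + 2)*(q^2 + 2*q - 3) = (q - 2)*(q - 1)*(q + 2)*(q + 3)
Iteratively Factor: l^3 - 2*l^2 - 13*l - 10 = (l + 1)*(l^2 - 3*l - 10) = (l - 5)*(l + 1)*(l + 2)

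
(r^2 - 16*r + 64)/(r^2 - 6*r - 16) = (r - 8)/(r + 2)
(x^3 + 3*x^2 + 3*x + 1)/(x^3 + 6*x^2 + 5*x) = (x^2 + 2*x + 1)/(x*(x + 5))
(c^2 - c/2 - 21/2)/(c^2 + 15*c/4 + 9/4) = 2*(2*c - 7)/(4*c + 3)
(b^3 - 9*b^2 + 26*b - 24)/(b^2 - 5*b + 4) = (b^2 - 5*b + 6)/(b - 1)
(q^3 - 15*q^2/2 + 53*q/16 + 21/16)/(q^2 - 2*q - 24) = (-16*q^3 + 120*q^2 - 53*q - 21)/(16*(-q^2 + 2*q + 24))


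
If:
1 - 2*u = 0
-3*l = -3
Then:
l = 1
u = 1/2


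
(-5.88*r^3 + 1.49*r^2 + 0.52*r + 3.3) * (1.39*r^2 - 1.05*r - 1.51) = -8.1732*r^5 + 8.2451*r^4 + 8.0371*r^3 + 1.7911*r^2 - 4.2502*r - 4.983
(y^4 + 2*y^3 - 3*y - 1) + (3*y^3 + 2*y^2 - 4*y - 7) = y^4 + 5*y^3 + 2*y^2 - 7*y - 8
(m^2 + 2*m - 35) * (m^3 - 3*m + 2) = m^5 + 2*m^4 - 38*m^3 - 4*m^2 + 109*m - 70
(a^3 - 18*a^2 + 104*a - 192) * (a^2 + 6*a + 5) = a^5 - 12*a^4 + a^3 + 342*a^2 - 632*a - 960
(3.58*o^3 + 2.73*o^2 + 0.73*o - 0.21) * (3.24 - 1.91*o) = -6.8378*o^4 + 6.3849*o^3 + 7.4509*o^2 + 2.7663*o - 0.6804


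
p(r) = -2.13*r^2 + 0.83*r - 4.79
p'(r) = 0.83 - 4.26*r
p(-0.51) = -5.77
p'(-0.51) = 3.00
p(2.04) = -11.96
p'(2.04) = -7.86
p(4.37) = -41.84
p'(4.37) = -17.79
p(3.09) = -22.56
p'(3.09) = -12.33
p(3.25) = -24.59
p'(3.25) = -13.02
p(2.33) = -14.42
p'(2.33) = -9.10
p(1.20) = -6.86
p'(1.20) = -4.28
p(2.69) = -17.97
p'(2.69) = -10.63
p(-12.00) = -321.47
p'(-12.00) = 51.95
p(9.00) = -169.85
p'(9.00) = -37.51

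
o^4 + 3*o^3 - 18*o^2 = o^2*(o - 3)*(o + 6)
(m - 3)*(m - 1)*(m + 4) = m^3 - 13*m + 12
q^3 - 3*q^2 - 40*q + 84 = (q - 7)*(q - 2)*(q + 6)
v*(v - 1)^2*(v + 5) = v^4 + 3*v^3 - 9*v^2 + 5*v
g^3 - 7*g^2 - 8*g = g*(g - 8)*(g + 1)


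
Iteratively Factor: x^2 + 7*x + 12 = (x + 4)*(x + 3)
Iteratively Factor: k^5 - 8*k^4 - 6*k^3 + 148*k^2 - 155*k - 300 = (k + 1)*(k^4 - 9*k^3 + 3*k^2 + 145*k - 300) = (k - 5)*(k + 1)*(k^3 - 4*k^2 - 17*k + 60) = (k - 5)*(k + 1)*(k + 4)*(k^2 - 8*k + 15) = (k - 5)*(k - 3)*(k + 1)*(k + 4)*(k - 5)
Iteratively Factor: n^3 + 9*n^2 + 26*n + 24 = (n + 4)*(n^2 + 5*n + 6) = (n + 3)*(n + 4)*(n + 2)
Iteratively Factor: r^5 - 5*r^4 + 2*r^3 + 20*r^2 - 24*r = (r - 2)*(r^4 - 3*r^3 - 4*r^2 + 12*r) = (r - 2)^2*(r^3 - r^2 - 6*r) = (r - 2)^2*(r + 2)*(r^2 - 3*r) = r*(r - 2)^2*(r + 2)*(r - 3)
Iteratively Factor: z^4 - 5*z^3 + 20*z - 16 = (z + 2)*(z^3 - 7*z^2 + 14*z - 8) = (z - 2)*(z + 2)*(z^2 - 5*z + 4) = (z - 2)*(z - 1)*(z + 2)*(z - 4)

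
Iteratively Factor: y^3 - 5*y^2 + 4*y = (y - 1)*(y^2 - 4*y) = y*(y - 1)*(y - 4)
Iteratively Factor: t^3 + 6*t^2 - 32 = (t - 2)*(t^2 + 8*t + 16) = (t - 2)*(t + 4)*(t + 4)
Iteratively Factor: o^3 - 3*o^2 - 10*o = (o - 5)*(o^2 + 2*o) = o*(o - 5)*(o + 2)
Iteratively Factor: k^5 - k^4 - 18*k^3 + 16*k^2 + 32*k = (k - 2)*(k^4 + k^3 - 16*k^2 - 16*k) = (k - 2)*(k + 4)*(k^3 - 3*k^2 - 4*k) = k*(k - 2)*(k + 4)*(k^2 - 3*k - 4) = k*(k - 2)*(k + 1)*(k + 4)*(k - 4)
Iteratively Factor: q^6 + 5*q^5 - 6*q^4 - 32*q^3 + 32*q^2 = (q - 1)*(q^5 + 6*q^4 - 32*q^2) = (q - 1)*(q + 4)*(q^4 + 2*q^3 - 8*q^2) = q*(q - 1)*(q + 4)*(q^3 + 2*q^2 - 8*q) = q*(q - 2)*(q - 1)*(q + 4)*(q^2 + 4*q) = q*(q - 2)*(q - 1)*(q + 4)^2*(q)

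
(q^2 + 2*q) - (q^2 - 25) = 2*q + 25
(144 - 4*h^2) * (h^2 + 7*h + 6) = -4*h^4 - 28*h^3 + 120*h^2 + 1008*h + 864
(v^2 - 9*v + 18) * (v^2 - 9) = v^4 - 9*v^3 + 9*v^2 + 81*v - 162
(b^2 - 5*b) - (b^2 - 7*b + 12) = 2*b - 12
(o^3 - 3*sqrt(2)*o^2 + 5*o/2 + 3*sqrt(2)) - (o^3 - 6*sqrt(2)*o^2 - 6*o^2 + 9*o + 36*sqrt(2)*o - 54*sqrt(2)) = 3*sqrt(2)*o^2 + 6*o^2 - 36*sqrt(2)*o - 13*o/2 + 57*sqrt(2)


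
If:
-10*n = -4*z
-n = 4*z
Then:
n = 0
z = 0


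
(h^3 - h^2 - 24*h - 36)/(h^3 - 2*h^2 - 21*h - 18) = (h + 2)/(h + 1)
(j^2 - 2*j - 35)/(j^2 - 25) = (j - 7)/(j - 5)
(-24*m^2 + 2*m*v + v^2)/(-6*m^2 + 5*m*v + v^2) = (-4*m + v)/(-m + v)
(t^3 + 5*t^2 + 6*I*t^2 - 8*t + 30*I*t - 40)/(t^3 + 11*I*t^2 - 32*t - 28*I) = (t^2 + t*(5 + 4*I) + 20*I)/(t^2 + 9*I*t - 14)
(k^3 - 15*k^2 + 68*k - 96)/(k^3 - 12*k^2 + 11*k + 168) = (k^2 - 7*k + 12)/(k^2 - 4*k - 21)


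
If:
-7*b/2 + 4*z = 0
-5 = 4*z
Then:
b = -10/7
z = -5/4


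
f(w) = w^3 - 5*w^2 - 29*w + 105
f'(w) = 3*w^2 - 10*w - 29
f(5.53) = -39.16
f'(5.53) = 7.44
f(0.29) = 96.19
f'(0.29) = -31.65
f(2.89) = 3.57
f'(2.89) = -32.84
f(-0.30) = 113.22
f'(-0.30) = -25.73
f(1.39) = 57.72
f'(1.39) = -37.10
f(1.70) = 46.16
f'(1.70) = -37.33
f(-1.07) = 129.08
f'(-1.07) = -14.87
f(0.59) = 86.35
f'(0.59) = -33.86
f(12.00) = 765.00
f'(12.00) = 283.00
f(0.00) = 105.00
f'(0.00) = -29.00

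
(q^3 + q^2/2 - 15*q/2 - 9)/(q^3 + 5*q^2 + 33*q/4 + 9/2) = 2*(q - 3)/(2*q + 3)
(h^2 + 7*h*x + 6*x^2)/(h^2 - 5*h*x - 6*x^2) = (-h - 6*x)/(-h + 6*x)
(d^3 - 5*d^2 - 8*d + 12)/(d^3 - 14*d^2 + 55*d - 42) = (d + 2)/(d - 7)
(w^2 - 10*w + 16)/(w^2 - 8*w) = (w - 2)/w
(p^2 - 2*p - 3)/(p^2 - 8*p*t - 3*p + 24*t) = (p + 1)/(p - 8*t)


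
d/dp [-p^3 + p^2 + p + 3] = -3*p^2 + 2*p + 1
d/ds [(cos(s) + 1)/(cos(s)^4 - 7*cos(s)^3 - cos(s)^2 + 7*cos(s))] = (3*sin(s) + 7*sin(s)/cos(s)^2 - 16*tan(s))/((cos(s) - 7)^2*(cos(s) - 1)^2)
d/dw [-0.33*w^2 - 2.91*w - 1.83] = -0.66*w - 2.91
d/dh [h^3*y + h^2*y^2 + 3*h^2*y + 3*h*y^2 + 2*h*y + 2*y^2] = y*(3*h^2 + 2*h*y + 6*h + 3*y + 2)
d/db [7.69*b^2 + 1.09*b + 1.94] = 15.38*b + 1.09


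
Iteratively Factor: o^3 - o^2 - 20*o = (o + 4)*(o^2 - 5*o) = o*(o + 4)*(o - 5)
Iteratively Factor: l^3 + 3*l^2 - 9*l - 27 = (l - 3)*(l^2 + 6*l + 9) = (l - 3)*(l + 3)*(l + 3)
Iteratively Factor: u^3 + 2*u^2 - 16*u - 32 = (u + 2)*(u^2 - 16) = (u + 2)*(u + 4)*(u - 4)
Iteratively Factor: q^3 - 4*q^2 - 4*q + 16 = (q - 2)*(q^2 - 2*q - 8) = (q - 4)*(q - 2)*(q + 2)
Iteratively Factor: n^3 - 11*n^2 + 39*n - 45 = (n - 5)*(n^2 - 6*n + 9) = (n - 5)*(n - 3)*(n - 3)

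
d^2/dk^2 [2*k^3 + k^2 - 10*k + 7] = 12*k + 2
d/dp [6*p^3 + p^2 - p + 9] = 18*p^2 + 2*p - 1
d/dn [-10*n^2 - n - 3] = -20*n - 1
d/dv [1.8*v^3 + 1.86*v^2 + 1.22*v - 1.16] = 5.4*v^2 + 3.72*v + 1.22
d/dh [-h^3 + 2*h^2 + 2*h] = -3*h^2 + 4*h + 2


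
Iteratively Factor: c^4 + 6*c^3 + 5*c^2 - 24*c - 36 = (c + 3)*(c^3 + 3*c^2 - 4*c - 12) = (c + 3)^2*(c^2 - 4) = (c + 2)*(c + 3)^2*(c - 2)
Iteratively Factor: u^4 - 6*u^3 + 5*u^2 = (u - 5)*(u^3 - u^2) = u*(u - 5)*(u^2 - u) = u^2*(u - 5)*(u - 1)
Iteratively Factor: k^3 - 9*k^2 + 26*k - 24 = (k - 2)*(k^2 - 7*k + 12) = (k - 4)*(k - 2)*(k - 3)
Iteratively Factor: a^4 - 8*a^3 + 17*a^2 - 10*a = (a)*(a^3 - 8*a^2 + 17*a - 10) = a*(a - 5)*(a^2 - 3*a + 2) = a*(a - 5)*(a - 1)*(a - 2)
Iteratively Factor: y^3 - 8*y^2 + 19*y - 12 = (y - 3)*(y^2 - 5*y + 4) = (y - 4)*(y - 3)*(y - 1)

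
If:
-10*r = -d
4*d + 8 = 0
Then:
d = -2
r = -1/5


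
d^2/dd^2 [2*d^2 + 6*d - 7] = 4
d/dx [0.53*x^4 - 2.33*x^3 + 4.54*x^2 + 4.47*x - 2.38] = 2.12*x^3 - 6.99*x^2 + 9.08*x + 4.47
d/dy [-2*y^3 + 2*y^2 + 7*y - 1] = -6*y^2 + 4*y + 7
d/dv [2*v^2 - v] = 4*v - 1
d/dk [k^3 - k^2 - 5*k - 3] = 3*k^2 - 2*k - 5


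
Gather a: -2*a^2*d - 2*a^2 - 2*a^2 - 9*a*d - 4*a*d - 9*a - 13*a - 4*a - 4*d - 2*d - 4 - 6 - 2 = a^2*(-2*d - 4) + a*(-13*d - 26) - 6*d - 12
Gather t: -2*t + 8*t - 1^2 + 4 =6*t + 3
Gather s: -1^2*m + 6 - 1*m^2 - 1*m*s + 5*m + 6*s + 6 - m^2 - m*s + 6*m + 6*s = -2*m^2 + 10*m + s*(12 - 2*m) + 12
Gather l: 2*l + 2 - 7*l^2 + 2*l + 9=-7*l^2 + 4*l + 11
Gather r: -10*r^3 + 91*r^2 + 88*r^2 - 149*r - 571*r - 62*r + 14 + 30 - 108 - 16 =-10*r^3 + 179*r^2 - 782*r - 80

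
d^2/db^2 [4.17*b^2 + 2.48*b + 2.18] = 8.34000000000000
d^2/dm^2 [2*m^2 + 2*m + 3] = 4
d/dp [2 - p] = -1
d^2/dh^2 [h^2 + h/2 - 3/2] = 2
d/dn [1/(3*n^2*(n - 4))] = (8/3 - n)/(n^3*(n^2 - 8*n + 16))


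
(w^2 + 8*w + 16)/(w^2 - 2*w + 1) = (w^2 + 8*w + 16)/(w^2 - 2*w + 1)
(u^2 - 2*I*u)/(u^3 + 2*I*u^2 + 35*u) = (u - 2*I)/(u^2 + 2*I*u + 35)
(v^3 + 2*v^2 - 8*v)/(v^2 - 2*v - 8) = v*(-v^2 - 2*v + 8)/(-v^2 + 2*v + 8)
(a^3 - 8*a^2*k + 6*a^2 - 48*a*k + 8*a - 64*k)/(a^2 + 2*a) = a - 8*k + 4 - 32*k/a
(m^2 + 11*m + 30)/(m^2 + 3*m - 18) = (m + 5)/(m - 3)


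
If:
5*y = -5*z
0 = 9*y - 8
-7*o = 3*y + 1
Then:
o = -11/21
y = 8/9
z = -8/9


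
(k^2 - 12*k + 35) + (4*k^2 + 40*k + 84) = 5*k^2 + 28*k + 119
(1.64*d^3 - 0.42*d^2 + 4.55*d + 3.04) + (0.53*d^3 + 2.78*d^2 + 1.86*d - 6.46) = 2.17*d^3 + 2.36*d^2 + 6.41*d - 3.42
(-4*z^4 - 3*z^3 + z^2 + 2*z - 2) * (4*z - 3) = -16*z^5 + 13*z^3 + 5*z^2 - 14*z + 6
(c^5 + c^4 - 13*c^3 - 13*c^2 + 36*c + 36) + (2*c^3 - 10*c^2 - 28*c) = c^5 + c^4 - 11*c^3 - 23*c^2 + 8*c + 36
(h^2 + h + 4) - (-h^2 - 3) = 2*h^2 + h + 7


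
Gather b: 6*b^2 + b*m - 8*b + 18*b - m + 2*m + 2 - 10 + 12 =6*b^2 + b*(m + 10) + m + 4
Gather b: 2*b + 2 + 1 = 2*b + 3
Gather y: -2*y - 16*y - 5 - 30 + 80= 45 - 18*y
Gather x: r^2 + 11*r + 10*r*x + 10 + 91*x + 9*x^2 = r^2 + 11*r + 9*x^2 + x*(10*r + 91) + 10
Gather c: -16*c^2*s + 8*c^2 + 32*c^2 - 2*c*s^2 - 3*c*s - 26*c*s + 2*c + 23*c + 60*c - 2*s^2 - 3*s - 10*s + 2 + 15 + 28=c^2*(40 - 16*s) + c*(-2*s^2 - 29*s + 85) - 2*s^2 - 13*s + 45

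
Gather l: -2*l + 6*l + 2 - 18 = 4*l - 16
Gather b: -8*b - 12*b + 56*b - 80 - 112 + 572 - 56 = 36*b + 324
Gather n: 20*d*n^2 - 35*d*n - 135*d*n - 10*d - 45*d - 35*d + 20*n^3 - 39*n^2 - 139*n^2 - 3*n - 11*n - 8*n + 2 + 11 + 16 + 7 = -90*d + 20*n^3 + n^2*(20*d - 178) + n*(-170*d - 22) + 36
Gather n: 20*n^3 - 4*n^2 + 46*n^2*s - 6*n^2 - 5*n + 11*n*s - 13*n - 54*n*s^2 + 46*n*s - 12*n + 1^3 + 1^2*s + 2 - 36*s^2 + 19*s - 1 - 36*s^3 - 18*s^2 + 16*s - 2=20*n^3 + n^2*(46*s - 10) + n*(-54*s^2 + 57*s - 30) - 36*s^3 - 54*s^2 + 36*s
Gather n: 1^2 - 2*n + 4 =5 - 2*n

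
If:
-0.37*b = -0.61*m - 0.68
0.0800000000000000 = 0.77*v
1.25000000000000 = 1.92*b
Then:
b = 0.65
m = -0.72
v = 0.10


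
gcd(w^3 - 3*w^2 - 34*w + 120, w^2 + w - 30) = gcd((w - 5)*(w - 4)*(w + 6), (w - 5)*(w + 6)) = w^2 + w - 30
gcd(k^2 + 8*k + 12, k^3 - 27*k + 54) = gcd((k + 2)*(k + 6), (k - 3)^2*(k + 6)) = k + 6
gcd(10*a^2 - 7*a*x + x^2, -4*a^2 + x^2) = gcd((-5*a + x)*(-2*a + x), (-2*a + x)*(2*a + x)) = -2*a + x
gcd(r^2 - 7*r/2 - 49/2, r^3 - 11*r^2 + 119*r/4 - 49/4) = r - 7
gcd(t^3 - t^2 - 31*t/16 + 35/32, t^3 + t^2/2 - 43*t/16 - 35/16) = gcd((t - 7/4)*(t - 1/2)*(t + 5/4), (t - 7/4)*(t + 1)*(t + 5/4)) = t^2 - t/2 - 35/16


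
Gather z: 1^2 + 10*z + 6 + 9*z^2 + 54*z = 9*z^2 + 64*z + 7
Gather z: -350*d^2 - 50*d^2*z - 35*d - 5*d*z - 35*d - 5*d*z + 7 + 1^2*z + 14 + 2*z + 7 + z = -350*d^2 - 70*d + z*(-50*d^2 - 10*d + 4) + 28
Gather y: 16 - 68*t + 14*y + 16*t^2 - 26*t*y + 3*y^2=16*t^2 - 68*t + 3*y^2 + y*(14 - 26*t) + 16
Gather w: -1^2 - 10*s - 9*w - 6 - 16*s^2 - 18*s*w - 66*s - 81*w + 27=-16*s^2 - 76*s + w*(-18*s - 90) + 20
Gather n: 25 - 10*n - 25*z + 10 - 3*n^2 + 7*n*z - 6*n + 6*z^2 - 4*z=-3*n^2 + n*(7*z - 16) + 6*z^2 - 29*z + 35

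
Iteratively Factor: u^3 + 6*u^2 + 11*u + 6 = (u + 1)*(u^2 + 5*u + 6) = (u + 1)*(u + 2)*(u + 3)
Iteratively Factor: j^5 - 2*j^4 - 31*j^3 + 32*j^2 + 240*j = (j + 4)*(j^4 - 6*j^3 - 7*j^2 + 60*j) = (j - 5)*(j + 4)*(j^3 - j^2 - 12*j) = (j - 5)*(j - 4)*(j + 4)*(j^2 + 3*j) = j*(j - 5)*(j - 4)*(j + 4)*(j + 3)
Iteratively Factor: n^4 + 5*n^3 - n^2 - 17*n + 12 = (n - 1)*(n^3 + 6*n^2 + 5*n - 12) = (n - 1)*(n + 4)*(n^2 + 2*n - 3) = (n - 1)^2*(n + 4)*(n + 3)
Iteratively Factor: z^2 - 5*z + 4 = (z - 4)*(z - 1)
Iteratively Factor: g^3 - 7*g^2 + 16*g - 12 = (g - 2)*(g^2 - 5*g + 6) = (g - 3)*(g - 2)*(g - 2)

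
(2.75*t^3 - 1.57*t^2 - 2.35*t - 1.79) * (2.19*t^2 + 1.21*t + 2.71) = 6.0225*t^5 - 0.1108*t^4 + 0.4063*t^3 - 11.0183*t^2 - 8.5344*t - 4.8509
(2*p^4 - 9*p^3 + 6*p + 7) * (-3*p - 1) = -6*p^5 + 25*p^4 + 9*p^3 - 18*p^2 - 27*p - 7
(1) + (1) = 2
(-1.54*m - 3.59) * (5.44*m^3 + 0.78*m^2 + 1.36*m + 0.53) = -8.3776*m^4 - 20.7308*m^3 - 4.8946*m^2 - 5.6986*m - 1.9027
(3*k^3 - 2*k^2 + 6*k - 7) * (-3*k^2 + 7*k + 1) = -9*k^5 + 27*k^4 - 29*k^3 + 61*k^2 - 43*k - 7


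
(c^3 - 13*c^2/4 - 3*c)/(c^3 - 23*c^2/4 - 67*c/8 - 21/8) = 2*c*(c - 4)/(2*c^2 - 13*c - 7)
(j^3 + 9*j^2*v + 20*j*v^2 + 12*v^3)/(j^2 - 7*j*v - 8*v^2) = (-j^2 - 8*j*v - 12*v^2)/(-j + 8*v)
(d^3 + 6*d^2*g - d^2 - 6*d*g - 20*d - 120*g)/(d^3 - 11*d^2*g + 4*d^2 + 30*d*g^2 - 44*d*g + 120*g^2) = (d^2 + 6*d*g - 5*d - 30*g)/(d^2 - 11*d*g + 30*g^2)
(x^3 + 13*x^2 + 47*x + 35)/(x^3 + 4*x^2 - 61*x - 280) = (x + 1)/(x - 8)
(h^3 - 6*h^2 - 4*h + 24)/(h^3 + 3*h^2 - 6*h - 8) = (h^2 - 4*h - 12)/(h^2 + 5*h + 4)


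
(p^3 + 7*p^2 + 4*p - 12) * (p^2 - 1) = p^5 + 7*p^4 + 3*p^3 - 19*p^2 - 4*p + 12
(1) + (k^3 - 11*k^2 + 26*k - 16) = k^3 - 11*k^2 + 26*k - 15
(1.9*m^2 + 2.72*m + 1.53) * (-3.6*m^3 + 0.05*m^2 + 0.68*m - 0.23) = -6.84*m^5 - 9.697*m^4 - 4.08*m^3 + 1.4891*m^2 + 0.4148*m - 0.3519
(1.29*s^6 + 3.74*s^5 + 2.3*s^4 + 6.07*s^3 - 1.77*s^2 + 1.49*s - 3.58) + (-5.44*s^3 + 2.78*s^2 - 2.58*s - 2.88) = 1.29*s^6 + 3.74*s^5 + 2.3*s^4 + 0.63*s^3 + 1.01*s^2 - 1.09*s - 6.46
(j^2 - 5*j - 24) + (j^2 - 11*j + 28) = 2*j^2 - 16*j + 4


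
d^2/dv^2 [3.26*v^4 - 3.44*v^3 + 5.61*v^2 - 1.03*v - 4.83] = 39.12*v^2 - 20.64*v + 11.22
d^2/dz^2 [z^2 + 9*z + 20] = 2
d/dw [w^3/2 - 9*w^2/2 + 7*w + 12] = 3*w^2/2 - 9*w + 7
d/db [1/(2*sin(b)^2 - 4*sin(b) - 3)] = 4*(1 - sin(b))*cos(b)/(4*sin(b) + cos(2*b) + 2)^2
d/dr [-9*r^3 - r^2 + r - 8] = -27*r^2 - 2*r + 1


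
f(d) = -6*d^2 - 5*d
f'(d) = -12*d - 5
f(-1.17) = -2.36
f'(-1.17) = 9.04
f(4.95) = -171.76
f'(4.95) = -64.40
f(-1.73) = -9.31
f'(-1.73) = 15.76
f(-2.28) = -19.79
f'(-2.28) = 22.36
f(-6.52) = -222.46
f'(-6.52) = 73.24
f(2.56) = -52.12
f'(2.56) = -35.72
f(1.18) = -14.25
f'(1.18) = -19.16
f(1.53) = -21.70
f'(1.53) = -23.36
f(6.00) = -246.00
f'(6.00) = -77.00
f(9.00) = -531.00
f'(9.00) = -113.00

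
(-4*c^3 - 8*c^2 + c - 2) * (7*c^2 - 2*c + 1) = -28*c^5 - 48*c^4 + 19*c^3 - 24*c^2 + 5*c - 2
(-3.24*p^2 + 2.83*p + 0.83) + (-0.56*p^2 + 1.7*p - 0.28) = -3.8*p^2 + 4.53*p + 0.55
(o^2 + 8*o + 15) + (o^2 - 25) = 2*o^2 + 8*o - 10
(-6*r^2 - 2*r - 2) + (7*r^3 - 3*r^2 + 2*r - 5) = 7*r^3 - 9*r^2 - 7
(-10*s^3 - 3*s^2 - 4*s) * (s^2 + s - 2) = -10*s^5 - 13*s^4 + 13*s^3 + 2*s^2 + 8*s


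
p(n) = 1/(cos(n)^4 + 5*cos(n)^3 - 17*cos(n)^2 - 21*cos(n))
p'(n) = (4*sin(n)*cos(n)^3 + 15*sin(n)*cos(n)^2 - 34*sin(n)*cos(n) - 21*sin(n))/(cos(n)^4 + 5*cos(n)^3 - 17*cos(n)^2 - 21*cos(n))^2 = (4*cos(n)^3 + 15*cos(n)^2 - 34*cos(n) - 21)*sin(n)/((cos(n)^3 + 5*cos(n)^2 - 17*cos(n) - 21)^2*cos(n)^2)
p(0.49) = -0.04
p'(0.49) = -0.02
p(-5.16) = -0.08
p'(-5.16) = -0.21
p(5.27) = -0.07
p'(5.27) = 0.13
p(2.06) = 0.18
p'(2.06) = -0.06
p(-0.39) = -0.03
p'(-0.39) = 0.02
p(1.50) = -0.64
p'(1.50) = -9.46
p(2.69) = 0.47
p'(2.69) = 1.78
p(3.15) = 1179.02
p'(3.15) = -280460.64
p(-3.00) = 4.21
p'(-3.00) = -58.71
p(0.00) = -0.03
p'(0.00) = 0.00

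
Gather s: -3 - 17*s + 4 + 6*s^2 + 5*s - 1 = 6*s^2 - 12*s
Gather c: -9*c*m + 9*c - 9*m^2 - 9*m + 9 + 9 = c*(9 - 9*m) - 9*m^2 - 9*m + 18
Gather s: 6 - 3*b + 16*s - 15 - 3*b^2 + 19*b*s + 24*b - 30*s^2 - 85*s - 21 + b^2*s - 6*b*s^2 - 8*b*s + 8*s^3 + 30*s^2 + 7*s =-3*b^2 - 6*b*s^2 + 21*b + 8*s^3 + s*(b^2 + 11*b - 62) - 30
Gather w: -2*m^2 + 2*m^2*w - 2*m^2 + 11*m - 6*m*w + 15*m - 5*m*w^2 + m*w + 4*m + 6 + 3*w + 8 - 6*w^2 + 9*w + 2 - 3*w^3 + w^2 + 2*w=-4*m^2 + 30*m - 3*w^3 + w^2*(-5*m - 5) + w*(2*m^2 - 5*m + 14) + 16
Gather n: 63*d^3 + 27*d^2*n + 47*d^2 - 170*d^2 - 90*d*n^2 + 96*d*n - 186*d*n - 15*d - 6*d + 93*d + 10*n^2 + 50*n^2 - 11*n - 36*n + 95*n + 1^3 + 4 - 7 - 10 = 63*d^3 - 123*d^2 + 72*d + n^2*(60 - 90*d) + n*(27*d^2 - 90*d + 48) - 12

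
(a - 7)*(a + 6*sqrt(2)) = a^2 - 7*a + 6*sqrt(2)*a - 42*sqrt(2)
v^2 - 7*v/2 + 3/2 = (v - 3)*(v - 1/2)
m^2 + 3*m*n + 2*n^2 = (m + n)*(m + 2*n)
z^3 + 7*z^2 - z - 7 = (z - 1)*(z + 1)*(z + 7)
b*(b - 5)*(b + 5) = b^3 - 25*b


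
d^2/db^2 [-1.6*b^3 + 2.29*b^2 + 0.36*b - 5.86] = 4.58 - 9.6*b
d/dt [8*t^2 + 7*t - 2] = 16*t + 7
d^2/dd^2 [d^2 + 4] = 2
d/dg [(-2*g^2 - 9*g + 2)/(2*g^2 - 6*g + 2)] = (15*g^2 - 8*g - 3)/(2*(g^4 - 6*g^3 + 11*g^2 - 6*g + 1))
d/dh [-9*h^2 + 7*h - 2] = 7 - 18*h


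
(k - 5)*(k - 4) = k^2 - 9*k + 20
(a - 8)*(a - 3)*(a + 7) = a^3 - 4*a^2 - 53*a + 168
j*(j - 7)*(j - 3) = j^3 - 10*j^2 + 21*j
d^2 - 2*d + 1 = (d - 1)^2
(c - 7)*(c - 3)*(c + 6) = c^3 - 4*c^2 - 39*c + 126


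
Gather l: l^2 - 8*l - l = l^2 - 9*l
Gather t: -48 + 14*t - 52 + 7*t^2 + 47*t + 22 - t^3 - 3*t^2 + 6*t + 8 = -t^3 + 4*t^2 + 67*t - 70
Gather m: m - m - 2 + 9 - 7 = 0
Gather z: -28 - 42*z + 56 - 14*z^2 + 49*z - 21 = -14*z^2 + 7*z + 7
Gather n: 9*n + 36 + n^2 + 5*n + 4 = n^2 + 14*n + 40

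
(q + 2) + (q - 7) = 2*q - 5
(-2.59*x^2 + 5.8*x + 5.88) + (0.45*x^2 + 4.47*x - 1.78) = -2.14*x^2 + 10.27*x + 4.1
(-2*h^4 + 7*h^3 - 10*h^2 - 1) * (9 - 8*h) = 16*h^5 - 74*h^4 + 143*h^3 - 90*h^2 + 8*h - 9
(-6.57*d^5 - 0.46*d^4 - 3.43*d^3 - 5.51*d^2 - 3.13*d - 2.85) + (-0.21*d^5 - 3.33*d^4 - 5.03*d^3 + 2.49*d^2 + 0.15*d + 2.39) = -6.78*d^5 - 3.79*d^4 - 8.46*d^3 - 3.02*d^2 - 2.98*d - 0.46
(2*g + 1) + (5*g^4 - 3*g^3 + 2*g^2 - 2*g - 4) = 5*g^4 - 3*g^3 + 2*g^2 - 3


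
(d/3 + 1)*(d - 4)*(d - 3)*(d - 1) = d^4/3 - 5*d^3/3 - 5*d^2/3 + 15*d - 12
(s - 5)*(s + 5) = s^2 - 25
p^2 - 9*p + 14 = (p - 7)*(p - 2)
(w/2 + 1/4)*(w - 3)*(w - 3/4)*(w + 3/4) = w^4/2 - 5*w^3/4 - 33*w^2/32 + 45*w/64 + 27/64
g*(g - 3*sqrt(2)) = g^2 - 3*sqrt(2)*g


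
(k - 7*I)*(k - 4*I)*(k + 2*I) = k^3 - 9*I*k^2 - 6*k - 56*I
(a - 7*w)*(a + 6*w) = a^2 - a*w - 42*w^2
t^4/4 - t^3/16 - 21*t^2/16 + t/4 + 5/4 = (t/4 + 1/2)*(t - 2)*(t - 5/4)*(t + 1)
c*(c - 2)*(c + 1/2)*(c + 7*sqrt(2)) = c^4 - 3*c^3/2 + 7*sqrt(2)*c^3 - 21*sqrt(2)*c^2/2 - c^2 - 7*sqrt(2)*c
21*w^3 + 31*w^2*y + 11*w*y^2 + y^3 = (w + y)*(3*w + y)*(7*w + y)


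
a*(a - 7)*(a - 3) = a^3 - 10*a^2 + 21*a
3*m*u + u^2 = u*(3*m + u)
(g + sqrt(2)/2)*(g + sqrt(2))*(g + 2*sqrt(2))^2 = g^4 + 11*sqrt(2)*g^3/2 + 21*g^2 + 16*sqrt(2)*g + 8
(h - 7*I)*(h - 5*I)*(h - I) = h^3 - 13*I*h^2 - 47*h + 35*I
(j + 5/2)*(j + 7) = j^2 + 19*j/2 + 35/2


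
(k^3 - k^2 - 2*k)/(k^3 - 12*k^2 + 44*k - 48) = k*(k + 1)/(k^2 - 10*k + 24)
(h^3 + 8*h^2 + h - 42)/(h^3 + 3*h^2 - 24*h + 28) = (h + 3)/(h - 2)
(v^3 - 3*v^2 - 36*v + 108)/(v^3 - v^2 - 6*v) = (v^2 - 36)/(v*(v + 2))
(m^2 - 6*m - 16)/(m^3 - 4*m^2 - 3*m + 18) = (m - 8)/(m^2 - 6*m + 9)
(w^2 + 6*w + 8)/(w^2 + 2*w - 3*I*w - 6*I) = (w + 4)/(w - 3*I)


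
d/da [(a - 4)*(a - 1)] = 2*a - 5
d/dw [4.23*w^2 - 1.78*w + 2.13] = 8.46*w - 1.78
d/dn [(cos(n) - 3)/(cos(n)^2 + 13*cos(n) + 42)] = (cos(n)^2 - 6*cos(n) - 81)*sin(n)/(cos(n)^2 + 13*cos(n) + 42)^2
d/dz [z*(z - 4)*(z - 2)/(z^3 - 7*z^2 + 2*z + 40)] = (-z^2 - 20*z + 20)/(z^4 - 6*z^3 - 11*z^2 + 60*z + 100)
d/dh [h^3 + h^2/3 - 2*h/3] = 3*h^2 + 2*h/3 - 2/3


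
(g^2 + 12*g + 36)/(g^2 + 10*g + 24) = (g + 6)/(g + 4)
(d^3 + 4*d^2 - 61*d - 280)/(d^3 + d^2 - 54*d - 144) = (d^2 + 12*d + 35)/(d^2 + 9*d + 18)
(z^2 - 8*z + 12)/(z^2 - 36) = (z - 2)/(z + 6)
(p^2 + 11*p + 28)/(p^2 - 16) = (p + 7)/(p - 4)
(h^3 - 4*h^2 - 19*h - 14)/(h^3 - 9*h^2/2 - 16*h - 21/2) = 2*(h + 2)/(2*h + 3)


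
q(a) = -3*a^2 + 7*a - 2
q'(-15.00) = 97.00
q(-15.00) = -782.00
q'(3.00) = -11.00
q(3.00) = -8.00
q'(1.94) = -4.64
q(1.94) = 0.29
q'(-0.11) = 7.66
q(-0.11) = -2.81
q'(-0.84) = 12.04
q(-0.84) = -10.00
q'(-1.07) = 13.42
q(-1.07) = -12.92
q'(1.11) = 0.34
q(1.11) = 2.07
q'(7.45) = -37.70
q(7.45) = -116.36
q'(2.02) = -5.12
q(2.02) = -0.10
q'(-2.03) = 19.18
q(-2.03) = -28.57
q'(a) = 7 - 6*a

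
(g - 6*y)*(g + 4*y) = g^2 - 2*g*y - 24*y^2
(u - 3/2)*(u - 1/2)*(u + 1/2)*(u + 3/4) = u^4 - 3*u^3/4 - 11*u^2/8 + 3*u/16 + 9/32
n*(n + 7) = n^2 + 7*n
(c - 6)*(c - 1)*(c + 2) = c^3 - 5*c^2 - 8*c + 12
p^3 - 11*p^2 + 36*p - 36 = (p - 6)*(p - 3)*(p - 2)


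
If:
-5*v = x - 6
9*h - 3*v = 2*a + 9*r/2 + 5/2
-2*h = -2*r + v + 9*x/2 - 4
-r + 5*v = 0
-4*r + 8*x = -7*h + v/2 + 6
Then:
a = -6383/796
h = 137/199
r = 770/199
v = 154/199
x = 424/199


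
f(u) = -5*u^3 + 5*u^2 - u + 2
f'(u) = -15*u^2 + 10*u - 1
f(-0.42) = 3.67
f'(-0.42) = -7.85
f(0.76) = 1.93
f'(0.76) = -2.06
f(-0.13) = 2.23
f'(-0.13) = -2.55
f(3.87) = -216.79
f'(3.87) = -186.95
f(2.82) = -73.19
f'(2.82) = -92.09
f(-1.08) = 15.21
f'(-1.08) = -29.30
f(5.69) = -762.91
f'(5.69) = -429.74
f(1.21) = -0.75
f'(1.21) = -10.86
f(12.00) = -7930.00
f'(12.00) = -2041.00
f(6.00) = -904.00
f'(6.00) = -481.00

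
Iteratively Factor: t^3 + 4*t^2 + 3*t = (t + 1)*(t^2 + 3*t) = (t + 1)*(t + 3)*(t)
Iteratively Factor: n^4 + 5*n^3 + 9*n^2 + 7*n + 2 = (n + 1)*(n^3 + 4*n^2 + 5*n + 2) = (n + 1)^2*(n^2 + 3*n + 2) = (n + 1)^3*(n + 2)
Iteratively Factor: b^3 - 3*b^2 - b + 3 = (b - 1)*(b^2 - 2*b - 3) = (b - 1)*(b + 1)*(b - 3)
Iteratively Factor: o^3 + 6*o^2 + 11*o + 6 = (o + 2)*(o^2 + 4*o + 3) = (o + 1)*(o + 2)*(o + 3)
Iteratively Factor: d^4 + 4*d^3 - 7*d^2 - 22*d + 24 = (d - 2)*(d^3 + 6*d^2 + 5*d - 12) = (d - 2)*(d + 4)*(d^2 + 2*d - 3) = (d - 2)*(d + 3)*(d + 4)*(d - 1)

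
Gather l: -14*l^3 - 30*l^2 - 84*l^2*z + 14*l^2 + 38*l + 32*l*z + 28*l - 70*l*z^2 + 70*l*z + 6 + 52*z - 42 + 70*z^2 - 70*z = -14*l^3 + l^2*(-84*z - 16) + l*(-70*z^2 + 102*z + 66) + 70*z^2 - 18*z - 36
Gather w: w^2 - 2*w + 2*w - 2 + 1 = w^2 - 1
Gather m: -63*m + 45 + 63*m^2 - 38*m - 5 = 63*m^2 - 101*m + 40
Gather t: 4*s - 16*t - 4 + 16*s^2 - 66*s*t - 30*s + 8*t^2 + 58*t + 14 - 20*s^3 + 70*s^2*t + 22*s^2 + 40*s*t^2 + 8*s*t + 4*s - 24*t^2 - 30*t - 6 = -20*s^3 + 38*s^2 - 22*s + t^2*(40*s - 16) + t*(70*s^2 - 58*s + 12) + 4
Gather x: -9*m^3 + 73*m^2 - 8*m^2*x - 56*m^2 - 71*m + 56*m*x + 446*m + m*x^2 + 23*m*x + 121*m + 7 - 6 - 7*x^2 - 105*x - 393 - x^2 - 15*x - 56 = -9*m^3 + 17*m^2 + 496*m + x^2*(m - 8) + x*(-8*m^2 + 79*m - 120) - 448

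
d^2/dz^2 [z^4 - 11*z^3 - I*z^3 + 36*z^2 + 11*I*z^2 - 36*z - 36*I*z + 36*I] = 12*z^2 + 6*z*(-11 - I) + 72 + 22*I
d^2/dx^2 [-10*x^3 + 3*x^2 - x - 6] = 6 - 60*x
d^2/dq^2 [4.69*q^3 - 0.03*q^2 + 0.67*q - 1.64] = 28.14*q - 0.06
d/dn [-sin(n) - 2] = -cos(n)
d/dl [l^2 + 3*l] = 2*l + 3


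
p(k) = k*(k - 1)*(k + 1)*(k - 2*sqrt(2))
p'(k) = k*(k - 1)*(k + 1) + k*(k - 1)*(k - 2*sqrt(2)) + k*(k + 1)*(k - 2*sqrt(2)) + (k - 1)*(k + 1)*(k - 2*sqrt(2)) = 4*k^3 - 6*sqrt(2)*k^2 - 2*k + 2*sqrt(2)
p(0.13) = 0.34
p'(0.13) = 2.43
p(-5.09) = 1003.92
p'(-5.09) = -734.32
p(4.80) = 208.58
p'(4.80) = 240.10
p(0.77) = 0.65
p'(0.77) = -1.92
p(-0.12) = -0.35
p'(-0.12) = 2.94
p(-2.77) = 103.48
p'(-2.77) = -141.75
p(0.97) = 0.11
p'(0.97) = -3.44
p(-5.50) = 1339.84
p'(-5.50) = -908.35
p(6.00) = 666.03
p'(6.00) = 549.36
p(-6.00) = 1853.97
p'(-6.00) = -1154.64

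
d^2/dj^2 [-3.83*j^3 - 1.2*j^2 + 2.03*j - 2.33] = -22.98*j - 2.4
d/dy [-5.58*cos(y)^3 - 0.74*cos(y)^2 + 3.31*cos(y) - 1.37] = (16.74*cos(y)^2 + 1.48*cos(y) - 3.31)*sin(y)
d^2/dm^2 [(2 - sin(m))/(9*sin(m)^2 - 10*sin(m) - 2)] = (-81*sin(m)^5 + 558*sin(m)^4 - 486*sin(m)^3 - 608*sin(m)^2 + 1144*sin(m) - 512)/(-9*sin(m)^2 + 10*sin(m) + 2)^3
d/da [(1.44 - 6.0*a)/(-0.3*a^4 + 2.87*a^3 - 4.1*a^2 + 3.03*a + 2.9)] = (-5.4*a^4 + 36.168*a^3 - 36.9984*a^2 + 11.808*a - 21.7632)/(0.09*a^8 - 1.722*a^7 + 10.6969*a^6 - 25.352*a^5 + 32.4622*a^4 - 8.2*a^3 - 14.5991*a^2 + 17.574*a + 8.41)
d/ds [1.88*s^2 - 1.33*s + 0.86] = 3.76*s - 1.33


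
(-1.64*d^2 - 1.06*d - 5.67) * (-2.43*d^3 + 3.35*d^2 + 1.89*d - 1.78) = 3.9852*d^5 - 2.9182*d^4 + 7.1275*d^3 - 18.0787*d^2 - 8.8295*d + 10.0926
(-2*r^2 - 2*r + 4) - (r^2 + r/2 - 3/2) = -3*r^2 - 5*r/2 + 11/2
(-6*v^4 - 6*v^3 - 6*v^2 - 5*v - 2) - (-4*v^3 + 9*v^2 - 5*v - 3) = -6*v^4 - 2*v^3 - 15*v^2 + 1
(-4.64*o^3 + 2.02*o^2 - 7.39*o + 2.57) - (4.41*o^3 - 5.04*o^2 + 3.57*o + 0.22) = -9.05*o^3 + 7.06*o^2 - 10.96*o + 2.35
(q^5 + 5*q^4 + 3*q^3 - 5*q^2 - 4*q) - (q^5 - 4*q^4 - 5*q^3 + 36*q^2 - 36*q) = 9*q^4 + 8*q^3 - 41*q^2 + 32*q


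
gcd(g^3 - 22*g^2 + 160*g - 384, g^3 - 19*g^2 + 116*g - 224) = g - 8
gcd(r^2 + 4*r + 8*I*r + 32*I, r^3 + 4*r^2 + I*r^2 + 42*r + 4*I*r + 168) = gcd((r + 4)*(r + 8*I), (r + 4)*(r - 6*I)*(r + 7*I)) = r + 4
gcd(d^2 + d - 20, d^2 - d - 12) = d - 4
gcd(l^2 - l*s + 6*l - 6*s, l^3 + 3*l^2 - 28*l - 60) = l + 6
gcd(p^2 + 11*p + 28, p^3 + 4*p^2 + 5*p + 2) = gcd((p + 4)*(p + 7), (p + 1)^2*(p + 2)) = 1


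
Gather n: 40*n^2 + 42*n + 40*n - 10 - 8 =40*n^2 + 82*n - 18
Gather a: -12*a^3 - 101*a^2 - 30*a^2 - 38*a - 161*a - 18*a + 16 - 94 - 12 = -12*a^3 - 131*a^2 - 217*a - 90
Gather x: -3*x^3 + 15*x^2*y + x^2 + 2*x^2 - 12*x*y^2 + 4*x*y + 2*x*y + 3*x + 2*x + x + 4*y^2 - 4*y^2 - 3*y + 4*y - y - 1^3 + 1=-3*x^3 + x^2*(15*y + 3) + x*(-12*y^2 + 6*y + 6)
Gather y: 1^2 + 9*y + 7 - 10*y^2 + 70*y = -10*y^2 + 79*y + 8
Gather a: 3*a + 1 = 3*a + 1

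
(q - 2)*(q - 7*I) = q^2 - 2*q - 7*I*q + 14*I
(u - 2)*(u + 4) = u^2 + 2*u - 8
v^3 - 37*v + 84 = (v - 4)*(v - 3)*(v + 7)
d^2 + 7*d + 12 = (d + 3)*(d + 4)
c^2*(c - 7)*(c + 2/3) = c^4 - 19*c^3/3 - 14*c^2/3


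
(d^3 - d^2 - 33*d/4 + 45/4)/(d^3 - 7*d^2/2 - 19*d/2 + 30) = (d - 3/2)/(d - 4)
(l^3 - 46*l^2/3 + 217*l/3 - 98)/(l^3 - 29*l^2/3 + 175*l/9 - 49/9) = 3*(l - 6)/(3*l - 1)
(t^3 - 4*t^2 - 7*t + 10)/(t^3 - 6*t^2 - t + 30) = (t - 1)/(t - 3)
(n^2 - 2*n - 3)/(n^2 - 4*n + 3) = (n + 1)/(n - 1)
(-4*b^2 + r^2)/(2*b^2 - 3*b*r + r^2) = (2*b + r)/(-b + r)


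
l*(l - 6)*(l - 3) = l^3 - 9*l^2 + 18*l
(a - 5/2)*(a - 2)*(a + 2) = a^3 - 5*a^2/2 - 4*a + 10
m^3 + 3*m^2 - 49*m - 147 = (m - 7)*(m + 3)*(m + 7)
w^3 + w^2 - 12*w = w*(w - 3)*(w + 4)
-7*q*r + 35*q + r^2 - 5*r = (-7*q + r)*(r - 5)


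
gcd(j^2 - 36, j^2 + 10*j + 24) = j + 6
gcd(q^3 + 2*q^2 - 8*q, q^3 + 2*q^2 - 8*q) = q^3 + 2*q^2 - 8*q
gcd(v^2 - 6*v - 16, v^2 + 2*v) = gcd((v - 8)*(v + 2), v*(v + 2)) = v + 2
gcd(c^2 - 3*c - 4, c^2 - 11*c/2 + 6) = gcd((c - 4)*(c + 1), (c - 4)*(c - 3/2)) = c - 4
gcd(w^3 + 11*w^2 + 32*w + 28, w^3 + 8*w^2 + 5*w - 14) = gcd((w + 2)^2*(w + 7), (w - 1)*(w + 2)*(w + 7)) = w^2 + 9*w + 14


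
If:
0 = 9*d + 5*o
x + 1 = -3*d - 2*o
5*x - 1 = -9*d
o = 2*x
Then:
No Solution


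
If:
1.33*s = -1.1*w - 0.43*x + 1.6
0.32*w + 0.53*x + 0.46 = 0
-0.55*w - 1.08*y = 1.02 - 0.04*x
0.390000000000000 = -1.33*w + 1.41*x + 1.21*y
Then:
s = 2.11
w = -0.99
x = -0.27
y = -0.45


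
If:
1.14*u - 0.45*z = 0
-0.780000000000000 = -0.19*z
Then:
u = 1.62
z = 4.11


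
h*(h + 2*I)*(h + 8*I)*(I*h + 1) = I*h^4 - 9*h^3 - 6*I*h^2 - 16*h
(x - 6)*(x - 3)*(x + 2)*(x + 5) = x^4 - 2*x^3 - 35*x^2 + 36*x + 180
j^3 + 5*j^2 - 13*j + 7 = (j - 1)^2*(j + 7)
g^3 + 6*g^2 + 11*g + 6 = (g + 1)*(g + 2)*(g + 3)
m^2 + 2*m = m*(m + 2)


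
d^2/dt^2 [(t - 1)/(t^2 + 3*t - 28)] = 2*((t - 1)*(2*t + 3)^2 - (3*t + 2)*(t^2 + 3*t - 28))/(t^2 + 3*t - 28)^3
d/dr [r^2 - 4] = 2*r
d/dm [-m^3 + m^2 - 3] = m*(2 - 3*m)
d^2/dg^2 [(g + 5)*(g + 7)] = 2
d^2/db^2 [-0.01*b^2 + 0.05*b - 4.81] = -0.0200000000000000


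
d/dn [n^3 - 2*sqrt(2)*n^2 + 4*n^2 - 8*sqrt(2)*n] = 3*n^2 - 4*sqrt(2)*n + 8*n - 8*sqrt(2)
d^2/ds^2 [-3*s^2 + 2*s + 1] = -6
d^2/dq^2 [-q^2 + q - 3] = -2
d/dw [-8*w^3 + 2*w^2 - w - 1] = -24*w^2 + 4*w - 1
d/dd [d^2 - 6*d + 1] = 2*d - 6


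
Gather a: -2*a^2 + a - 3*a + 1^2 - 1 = -2*a^2 - 2*a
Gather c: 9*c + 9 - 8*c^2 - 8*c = -8*c^2 + c + 9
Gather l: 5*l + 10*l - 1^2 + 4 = 15*l + 3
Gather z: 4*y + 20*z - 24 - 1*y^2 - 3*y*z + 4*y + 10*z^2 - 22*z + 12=-y^2 + 8*y + 10*z^2 + z*(-3*y - 2) - 12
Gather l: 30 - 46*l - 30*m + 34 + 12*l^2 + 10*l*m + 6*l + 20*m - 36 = 12*l^2 + l*(10*m - 40) - 10*m + 28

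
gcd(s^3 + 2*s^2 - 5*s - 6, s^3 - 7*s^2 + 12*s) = 1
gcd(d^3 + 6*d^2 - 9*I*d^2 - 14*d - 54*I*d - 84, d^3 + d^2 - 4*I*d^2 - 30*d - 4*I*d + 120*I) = d + 6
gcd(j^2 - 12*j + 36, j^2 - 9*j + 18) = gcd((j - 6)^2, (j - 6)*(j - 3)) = j - 6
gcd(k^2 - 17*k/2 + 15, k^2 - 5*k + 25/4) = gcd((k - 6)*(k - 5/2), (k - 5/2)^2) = k - 5/2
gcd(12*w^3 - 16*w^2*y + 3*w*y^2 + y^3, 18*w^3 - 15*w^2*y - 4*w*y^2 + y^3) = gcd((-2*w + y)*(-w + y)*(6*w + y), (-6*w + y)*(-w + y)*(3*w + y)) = -w + y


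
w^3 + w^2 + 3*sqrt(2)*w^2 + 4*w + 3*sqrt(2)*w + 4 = (w + 1)*(w + sqrt(2))*(w + 2*sqrt(2))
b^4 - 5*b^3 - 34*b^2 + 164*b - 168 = (b - 7)*(b - 2)^2*(b + 6)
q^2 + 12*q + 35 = (q + 5)*(q + 7)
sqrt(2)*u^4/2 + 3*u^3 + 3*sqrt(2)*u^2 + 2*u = u*(u + sqrt(2))^2*(sqrt(2)*u/2 + 1)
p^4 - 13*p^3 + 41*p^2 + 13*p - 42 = (p - 7)*(p - 6)*(p - 1)*(p + 1)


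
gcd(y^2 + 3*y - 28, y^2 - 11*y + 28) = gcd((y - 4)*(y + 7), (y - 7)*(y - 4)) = y - 4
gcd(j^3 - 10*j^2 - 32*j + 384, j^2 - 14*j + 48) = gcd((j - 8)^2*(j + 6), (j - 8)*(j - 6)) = j - 8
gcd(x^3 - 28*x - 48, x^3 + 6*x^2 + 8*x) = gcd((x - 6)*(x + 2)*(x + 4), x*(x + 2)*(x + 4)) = x^2 + 6*x + 8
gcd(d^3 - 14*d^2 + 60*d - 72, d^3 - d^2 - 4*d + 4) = d - 2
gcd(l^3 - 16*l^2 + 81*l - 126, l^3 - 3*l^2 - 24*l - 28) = l - 7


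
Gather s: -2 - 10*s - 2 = -10*s - 4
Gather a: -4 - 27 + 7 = -24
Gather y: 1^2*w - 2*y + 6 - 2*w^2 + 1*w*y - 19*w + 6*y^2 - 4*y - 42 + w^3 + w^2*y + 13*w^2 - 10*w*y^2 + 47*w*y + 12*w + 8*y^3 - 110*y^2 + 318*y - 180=w^3 + 11*w^2 - 6*w + 8*y^3 + y^2*(-10*w - 104) + y*(w^2 + 48*w + 312) - 216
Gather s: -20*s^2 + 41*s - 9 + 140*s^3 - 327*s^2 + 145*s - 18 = 140*s^3 - 347*s^2 + 186*s - 27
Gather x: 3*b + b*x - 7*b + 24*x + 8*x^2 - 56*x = -4*b + 8*x^2 + x*(b - 32)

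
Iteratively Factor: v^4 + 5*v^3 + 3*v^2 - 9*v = (v - 1)*(v^3 + 6*v^2 + 9*v) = (v - 1)*(v + 3)*(v^2 + 3*v) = (v - 1)*(v + 3)^2*(v)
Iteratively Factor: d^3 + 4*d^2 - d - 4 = (d + 4)*(d^2 - 1) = (d - 1)*(d + 4)*(d + 1)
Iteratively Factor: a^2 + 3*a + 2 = (a + 1)*(a + 2)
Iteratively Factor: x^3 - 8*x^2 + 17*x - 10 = (x - 5)*(x^2 - 3*x + 2) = (x - 5)*(x - 2)*(x - 1)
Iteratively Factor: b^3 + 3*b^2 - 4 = (b + 2)*(b^2 + b - 2) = (b - 1)*(b + 2)*(b + 2)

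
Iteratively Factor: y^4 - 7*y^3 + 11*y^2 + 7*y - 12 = (y + 1)*(y^3 - 8*y^2 + 19*y - 12) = (y - 3)*(y + 1)*(y^2 - 5*y + 4) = (y - 4)*(y - 3)*(y + 1)*(y - 1)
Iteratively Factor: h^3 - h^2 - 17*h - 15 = (h + 3)*(h^2 - 4*h - 5) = (h - 5)*(h + 3)*(h + 1)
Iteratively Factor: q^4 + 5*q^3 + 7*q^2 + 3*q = (q)*(q^3 + 5*q^2 + 7*q + 3) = q*(q + 1)*(q^2 + 4*q + 3) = q*(q + 1)^2*(q + 3)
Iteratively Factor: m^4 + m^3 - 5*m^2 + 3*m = (m - 1)*(m^3 + 2*m^2 - 3*m) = m*(m - 1)*(m^2 + 2*m - 3) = m*(m - 1)^2*(m + 3)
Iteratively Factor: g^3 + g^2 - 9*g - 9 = (g - 3)*(g^2 + 4*g + 3) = (g - 3)*(g + 1)*(g + 3)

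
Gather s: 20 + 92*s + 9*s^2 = 9*s^2 + 92*s + 20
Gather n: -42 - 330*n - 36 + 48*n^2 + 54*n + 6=48*n^2 - 276*n - 72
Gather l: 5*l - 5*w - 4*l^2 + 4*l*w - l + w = -4*l^2 + l*(4*w + 4) - 4*w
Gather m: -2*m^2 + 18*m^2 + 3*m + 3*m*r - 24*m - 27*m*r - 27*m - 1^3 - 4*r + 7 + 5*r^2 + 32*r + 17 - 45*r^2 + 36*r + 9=16*m^2 + m*(-24*r - 48) - 40*r^2 + 64*r + 32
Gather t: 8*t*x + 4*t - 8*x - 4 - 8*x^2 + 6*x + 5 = t*(8*x + 4) - 8*x^2 - 2*x + 1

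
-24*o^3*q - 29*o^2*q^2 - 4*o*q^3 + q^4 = q*(-8*o + q)*(o + q)*(3*o + q)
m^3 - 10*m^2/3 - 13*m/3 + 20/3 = (m - 4)*(m - 1)*(m + 5/3)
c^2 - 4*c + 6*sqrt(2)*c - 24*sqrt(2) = (c - 4)*(c + 6*sqrt(2))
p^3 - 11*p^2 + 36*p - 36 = (p - 6)*(p - 3)*(p - 2)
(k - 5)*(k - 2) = k^2 - 7*k + 10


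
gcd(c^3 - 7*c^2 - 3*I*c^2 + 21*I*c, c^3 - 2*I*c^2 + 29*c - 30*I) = 1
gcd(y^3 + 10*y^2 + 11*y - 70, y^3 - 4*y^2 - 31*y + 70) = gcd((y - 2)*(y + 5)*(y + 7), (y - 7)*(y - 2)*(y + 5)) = y^2 + 3*y - 10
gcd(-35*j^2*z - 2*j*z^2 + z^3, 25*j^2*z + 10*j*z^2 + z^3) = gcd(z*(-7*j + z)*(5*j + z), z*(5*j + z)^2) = 5*j*z + z^2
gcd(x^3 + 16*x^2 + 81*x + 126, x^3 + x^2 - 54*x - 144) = x^2 + 9*x + 18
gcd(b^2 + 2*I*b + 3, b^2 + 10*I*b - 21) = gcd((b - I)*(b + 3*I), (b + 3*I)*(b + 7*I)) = b + 3*I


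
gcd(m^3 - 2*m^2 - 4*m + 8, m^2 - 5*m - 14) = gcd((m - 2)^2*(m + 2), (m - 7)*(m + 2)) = m + 2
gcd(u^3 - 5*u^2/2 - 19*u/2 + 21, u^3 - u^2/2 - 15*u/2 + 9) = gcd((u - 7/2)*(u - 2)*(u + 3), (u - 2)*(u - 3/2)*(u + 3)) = u^2 + u - 6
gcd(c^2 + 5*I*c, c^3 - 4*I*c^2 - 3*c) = c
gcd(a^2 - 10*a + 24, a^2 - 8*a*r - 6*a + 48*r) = a - 6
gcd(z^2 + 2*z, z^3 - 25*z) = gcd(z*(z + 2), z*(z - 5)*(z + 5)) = z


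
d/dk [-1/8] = 0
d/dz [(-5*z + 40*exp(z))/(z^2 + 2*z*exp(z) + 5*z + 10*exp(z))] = 5*((z - 8*exp(z))*(2*z*exp(z) + 2*z + 12*exp(z) + 5) + (8*exp(z) - 1)*(z^2 + 2*z*exp(z) + 5*z + 10*exp(z)))/(z^2 + 2*z*exp(z) + 5*z + 10*exp(z))^2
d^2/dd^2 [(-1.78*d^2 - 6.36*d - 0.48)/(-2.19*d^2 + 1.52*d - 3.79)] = (1.4210854715202e-14*d^4 + 72.85692*d^3 - 74.8323*d^2 - 326.31876*d + 118.66346)/(10.503459*d^6 - 21.870216*d^5 + 69.710985*d^4 - 79.20872*d^3 + 120.641385*d^2 - 65.500296*d + 54.439939)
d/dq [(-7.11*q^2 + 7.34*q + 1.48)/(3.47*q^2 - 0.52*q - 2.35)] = (-21.7726*q^2 + 23.1458*q - 16.4794)/(12.0409*q^4 - 3.6088*q^3 - 16.0386*q^2 + 2.444*q + 5.5225)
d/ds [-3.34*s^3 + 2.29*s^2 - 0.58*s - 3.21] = -10.02*s^2 + 4.58*s - 0.58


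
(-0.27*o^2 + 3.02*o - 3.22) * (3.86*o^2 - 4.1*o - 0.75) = -1.0422*o^4 + 12.7642*o^3 - 24.6087*o^2 + 10.937*o + 2.415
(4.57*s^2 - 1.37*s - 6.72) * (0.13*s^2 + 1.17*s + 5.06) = 0.5941*s^4 + 5.1688*s^3 + 20.6477*s^2 - 14.7946*s - 34.0032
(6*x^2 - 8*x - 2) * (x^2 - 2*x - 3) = 6*x^4 - 20*x^3 - 4*x^2 + 28*x + 6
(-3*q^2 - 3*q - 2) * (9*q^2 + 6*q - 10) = -27*q^4 - 45*q^3 - 6*q^2 + 18*q + 20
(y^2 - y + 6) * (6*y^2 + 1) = 6*y^4 - 6*y^3 + 37*y^2 - y + 6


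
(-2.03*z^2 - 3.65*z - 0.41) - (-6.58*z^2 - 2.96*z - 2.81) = 4.55*z^2 - 0.69*z + 2.4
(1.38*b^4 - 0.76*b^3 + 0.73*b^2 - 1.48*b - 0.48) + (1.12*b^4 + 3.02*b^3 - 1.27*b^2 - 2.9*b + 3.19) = 2.5*b^4 + 2.26*b^3 - 0.54*b^2 - 4.38*b + 2.71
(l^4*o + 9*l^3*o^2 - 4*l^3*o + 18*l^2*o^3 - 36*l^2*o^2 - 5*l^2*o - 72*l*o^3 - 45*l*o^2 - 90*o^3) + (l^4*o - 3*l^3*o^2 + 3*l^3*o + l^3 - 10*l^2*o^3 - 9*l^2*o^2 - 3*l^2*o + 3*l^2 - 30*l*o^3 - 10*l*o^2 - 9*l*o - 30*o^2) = 2*l^4*o + 6*l^3*o^2 - l^3*o + l^3 + 8*l^2*o^3 - 45*l^2*o^2 - 8*l^2*o + 3*l^2 - 102*l*o^3 - 55*l*o^2 - 9*l*o - 90*o^3 - 30*o^2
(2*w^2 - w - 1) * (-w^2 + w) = -2*w^4 + 3*w^3 - w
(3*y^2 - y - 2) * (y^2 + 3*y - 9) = 3*y^4 + 8*y^3 - 32*y^2 + 3*y + 18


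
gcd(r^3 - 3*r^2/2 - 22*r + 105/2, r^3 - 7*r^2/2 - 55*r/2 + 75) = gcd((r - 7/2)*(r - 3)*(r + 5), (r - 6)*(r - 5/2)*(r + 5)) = r + 5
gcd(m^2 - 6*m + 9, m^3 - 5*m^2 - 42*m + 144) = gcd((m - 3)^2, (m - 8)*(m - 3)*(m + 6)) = m - 3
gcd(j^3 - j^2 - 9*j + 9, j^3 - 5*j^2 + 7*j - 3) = j^2 - 4*j + 3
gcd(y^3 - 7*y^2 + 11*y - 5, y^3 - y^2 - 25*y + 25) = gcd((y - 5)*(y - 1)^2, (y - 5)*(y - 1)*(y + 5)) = y^2 - 6*y + 5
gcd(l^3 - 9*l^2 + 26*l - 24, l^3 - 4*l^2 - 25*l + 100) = l - 4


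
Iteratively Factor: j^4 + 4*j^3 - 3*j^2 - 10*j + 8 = (j - 1)*(j^3 + 5*j^2 + 2*j - 8) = (j - 1)*(j + 2)*(j^2 + 3*j - 4) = (j - 1)*(j + 2)*(j + 4)*(j - 1)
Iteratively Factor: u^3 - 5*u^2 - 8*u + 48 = (u - 4)*(u^2 - u - 12) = (u - 4)*(u + 3)*(u - 4)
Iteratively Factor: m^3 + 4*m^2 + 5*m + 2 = (m + 1)*(m^2 + 3*m + 2) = (m + 1)^2*(m + 2)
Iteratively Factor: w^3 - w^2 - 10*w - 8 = (w + 1)*(w^2 - 2*w - 8) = (w + 1)*(w + 2)*(w - 4)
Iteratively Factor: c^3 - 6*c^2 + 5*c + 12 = (c - 3)*(c^2 - 3*c - 4) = (c - 3)*(c + 1)*(c - 4)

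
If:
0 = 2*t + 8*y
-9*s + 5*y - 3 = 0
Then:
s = 5*y/9 - 1/3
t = -4*y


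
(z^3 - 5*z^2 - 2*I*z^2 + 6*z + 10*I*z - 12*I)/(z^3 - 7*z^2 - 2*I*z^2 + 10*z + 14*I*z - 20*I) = (z - 3)/(z - 5)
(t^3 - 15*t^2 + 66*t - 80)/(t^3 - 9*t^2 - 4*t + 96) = (t^2 - 7*t + 10)/(t^2 - t - 12)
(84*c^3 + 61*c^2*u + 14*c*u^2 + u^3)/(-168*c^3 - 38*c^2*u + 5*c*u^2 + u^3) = (3*c + u)/(-6*c + u)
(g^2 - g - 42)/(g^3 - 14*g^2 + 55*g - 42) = (g + 6)/(g^2 - 7*g + 6)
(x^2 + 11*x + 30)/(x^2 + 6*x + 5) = (x + 6)/(x + 1)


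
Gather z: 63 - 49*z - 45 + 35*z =18 - 14*z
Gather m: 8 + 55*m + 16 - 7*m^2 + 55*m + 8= -7*m^2 + 110*m + 32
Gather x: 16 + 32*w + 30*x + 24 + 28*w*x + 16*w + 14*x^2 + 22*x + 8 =48*w + 14*x^2 + x*(28*w + 52) + 48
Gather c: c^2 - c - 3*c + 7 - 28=c^2 - 4*c - 21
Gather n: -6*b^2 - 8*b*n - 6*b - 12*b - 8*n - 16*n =-6*b^2 - 18*b + n*(-8*b - 24)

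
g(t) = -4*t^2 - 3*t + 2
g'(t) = -8*t - 3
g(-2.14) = -9.90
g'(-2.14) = 14.12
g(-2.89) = -22.74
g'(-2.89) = 20.12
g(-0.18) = 2.41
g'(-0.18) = -1.56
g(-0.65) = 2.26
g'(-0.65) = 2.20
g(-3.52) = -37.00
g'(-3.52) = 25.16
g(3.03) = -43.81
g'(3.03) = -27.24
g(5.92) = -155.95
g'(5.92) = -50.36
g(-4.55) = -67.16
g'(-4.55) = 33.40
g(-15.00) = -853.00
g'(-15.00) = 117.00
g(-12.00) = -538.00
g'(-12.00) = 93.00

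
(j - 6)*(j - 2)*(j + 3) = j^3 - 5*j^2 - 12*j + 36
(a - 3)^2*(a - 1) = a^3 - 7*a^2 + 15*a - 9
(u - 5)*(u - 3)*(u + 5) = u^3 - 3*u^2 - 25*u + 75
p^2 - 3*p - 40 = (p - 8)*(p + 5)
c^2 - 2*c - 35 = (c - 7)*(c + 5)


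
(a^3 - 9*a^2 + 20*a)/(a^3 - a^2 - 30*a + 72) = a*(a - 5)/(a^2 + 3*a - 18)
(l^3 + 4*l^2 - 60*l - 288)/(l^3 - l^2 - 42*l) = (l^2 - 2*l - 48)/(l*(l - 7))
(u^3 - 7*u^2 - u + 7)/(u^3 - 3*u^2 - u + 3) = (u - 7)/(u - 3)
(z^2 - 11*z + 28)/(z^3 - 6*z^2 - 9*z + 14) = (z - 4)/(z^2 + z - 2)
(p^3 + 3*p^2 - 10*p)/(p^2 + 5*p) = p - 2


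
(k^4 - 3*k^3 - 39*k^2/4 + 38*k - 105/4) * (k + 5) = k^5 + 2*k^4 - 99*k^3/4 - 43*k^2/4 + 655*k/4 - 525/4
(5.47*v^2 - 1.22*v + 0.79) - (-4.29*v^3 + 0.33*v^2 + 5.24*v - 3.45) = 4.29*v^3 + 5.14*v^2 - 6.46*v + 4.24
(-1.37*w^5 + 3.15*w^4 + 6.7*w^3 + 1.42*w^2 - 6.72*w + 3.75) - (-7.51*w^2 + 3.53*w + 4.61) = -1.37*w^5 + 3.15*w^4 + 6.7*w^3 + 8.93*w^2 - 10.25*w - 0.86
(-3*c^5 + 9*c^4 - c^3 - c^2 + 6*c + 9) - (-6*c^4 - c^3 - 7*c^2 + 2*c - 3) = -3*c^5 + 15*c^4 + 6*c^2 + 4*c + 12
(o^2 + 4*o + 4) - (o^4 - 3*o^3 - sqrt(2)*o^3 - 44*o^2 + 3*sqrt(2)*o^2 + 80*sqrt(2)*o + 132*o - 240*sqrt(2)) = -o^4 + sqrt(2)*o^3 + 3*o^3 - 3*sqrt(2)*o^2 + 45*o^2 - 128*o - 80*sqrt(2)*o + 4 + 240*sqrt(2)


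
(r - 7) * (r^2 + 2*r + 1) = r^3 - 5*r^2 - 13*r - 7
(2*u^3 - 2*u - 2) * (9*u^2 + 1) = 18*u^5 - 16*u^3 - 18*u^2 - 2*u - 2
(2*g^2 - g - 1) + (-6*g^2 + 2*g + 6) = -4*g^2 + g + 5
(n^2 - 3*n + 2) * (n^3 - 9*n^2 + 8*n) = n^5 - 12*n^4 + 37*n^3 - 42*n^2 + 16*n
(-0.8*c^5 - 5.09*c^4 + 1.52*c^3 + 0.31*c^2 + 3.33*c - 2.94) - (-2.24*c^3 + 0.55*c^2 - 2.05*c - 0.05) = -0.8*c^5 - 5.09*c^4 + 3.76*c^3 - 0.24*c^2 + 5.38*c - 2.89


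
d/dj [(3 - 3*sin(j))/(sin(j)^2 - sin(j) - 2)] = 3*(sin(j)^2 - 2*sin(j) + 3)*cos(j)/(sin(j) + cos(j)^2 + 1)^2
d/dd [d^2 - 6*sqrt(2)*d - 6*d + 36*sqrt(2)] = 2*d - 6*sqrt(2) - 6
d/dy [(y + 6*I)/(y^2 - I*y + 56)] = (y^2 - I*y - (y + 6*I)*(2*y - I) + 56)/(y^2 - I*y + 56)^2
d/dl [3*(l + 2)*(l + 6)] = 6*l + 24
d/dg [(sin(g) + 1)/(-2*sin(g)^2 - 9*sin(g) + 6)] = (4*sin(g) - cos(2*g) + 16)*cos(g)/(9*sin(g) - cos(2*g) - 5)^2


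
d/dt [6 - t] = -1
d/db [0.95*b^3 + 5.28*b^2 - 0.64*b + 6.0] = 2.85*b^2 + 10.56*b - 0.64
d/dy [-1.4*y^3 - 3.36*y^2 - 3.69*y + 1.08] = -4.2*y^2 - 6.72*y - 3.69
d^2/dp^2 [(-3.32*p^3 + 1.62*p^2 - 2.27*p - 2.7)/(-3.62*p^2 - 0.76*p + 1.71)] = (-5.6843418860808e-14*p^5 + 2.8421709430404e-14*p^4 + 113.346056*p^3 + 126.234504*p^2 + 187.128036*p + 32.97222)/(47.437928*p^6 + 29.878032*p^5 - 60.952836*p^4 - 27.788336*p^3 + 28.792638*p^2 + 6.666948*p - 5.000211)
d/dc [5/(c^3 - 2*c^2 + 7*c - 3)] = 5*(-3*c^2 + 4*c - 7)/(c^3 - 2*c^2 + 7*c - 3)^2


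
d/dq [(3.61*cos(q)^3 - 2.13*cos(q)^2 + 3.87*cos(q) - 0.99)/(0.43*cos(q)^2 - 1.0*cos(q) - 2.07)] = (-1.5523*cos(q)^4 + 7.22*cos(q)^3 + 21.9522*cos(q)^2 - 9.6696*cos(q) + 9.0009)*sin(q)/(0.1849*cos(q)^4 - 0.86*cos(q)^3 - 0.7802*cos(q)^2 + 4.14*cos(q) + 4.2849)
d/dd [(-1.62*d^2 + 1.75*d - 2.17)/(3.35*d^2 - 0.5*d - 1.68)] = (-5.0525*d^2 + 19.9822*d - 4.025)/(11.2225*d^4 - 3.35*d^3 - 11.006*d^2 + 1.68*d + 2.8224)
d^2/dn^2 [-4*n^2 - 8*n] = -8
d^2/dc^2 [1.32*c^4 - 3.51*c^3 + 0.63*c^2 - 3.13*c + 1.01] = 15.84*c^2 - 21.06*c + 1.26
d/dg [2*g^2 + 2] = 4*g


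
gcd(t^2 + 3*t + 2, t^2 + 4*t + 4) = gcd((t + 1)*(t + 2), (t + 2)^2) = t + 2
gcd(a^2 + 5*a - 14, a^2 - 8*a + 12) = a - 2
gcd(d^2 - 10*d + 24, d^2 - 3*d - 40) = 1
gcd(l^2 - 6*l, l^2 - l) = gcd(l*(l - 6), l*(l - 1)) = l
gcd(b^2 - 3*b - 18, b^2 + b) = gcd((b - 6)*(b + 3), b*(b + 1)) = 1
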